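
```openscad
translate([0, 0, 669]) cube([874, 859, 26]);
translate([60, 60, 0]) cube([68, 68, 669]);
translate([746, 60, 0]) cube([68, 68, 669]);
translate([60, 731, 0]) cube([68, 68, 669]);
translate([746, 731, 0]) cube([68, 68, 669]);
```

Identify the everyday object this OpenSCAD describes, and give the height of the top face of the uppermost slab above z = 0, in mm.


A table. The table height is 695 mm.

A 874×859×26 slab sits at z = 669 on four 68 mm square posts — a table. The top surface is at 669 + 26 = 695 mm.


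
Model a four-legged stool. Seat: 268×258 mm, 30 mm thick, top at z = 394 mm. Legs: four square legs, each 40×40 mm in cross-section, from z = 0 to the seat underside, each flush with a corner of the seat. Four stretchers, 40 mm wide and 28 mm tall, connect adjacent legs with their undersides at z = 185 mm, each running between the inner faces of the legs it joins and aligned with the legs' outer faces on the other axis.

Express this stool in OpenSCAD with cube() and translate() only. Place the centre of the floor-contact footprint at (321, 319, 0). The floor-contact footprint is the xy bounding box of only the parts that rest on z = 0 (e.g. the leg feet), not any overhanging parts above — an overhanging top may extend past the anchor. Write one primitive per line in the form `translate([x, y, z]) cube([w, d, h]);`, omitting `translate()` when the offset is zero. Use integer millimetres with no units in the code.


translate([187, 190, 364]) cube([268, 258, 30]);
translate([187, 190, 0]) cube([40, 40, 364]);
translate([415, 190, 0]) cube([40, 40, 364]);
translate([187, 408, 0]) cube([40, 40, 364]);
translate([415, 408, 0]) cube([40, 40, 364]);
translate([227, 190, 185]) cube([188, 40, 28]);
translate([227, 408, 185]) cube([188, 40, 28]);
translate([187, 230, 185]) cube([40, 178, 28]);
translate([415, 230, 185]) cube([40, 178, 28]);


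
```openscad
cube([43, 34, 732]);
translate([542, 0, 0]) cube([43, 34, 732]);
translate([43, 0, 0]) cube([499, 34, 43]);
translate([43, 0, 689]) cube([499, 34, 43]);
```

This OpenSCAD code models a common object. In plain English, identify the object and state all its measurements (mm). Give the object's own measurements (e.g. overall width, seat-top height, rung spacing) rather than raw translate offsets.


A rectangular picture frame lying in the x–z plane (depth along y). The opening is 499 mm wide (x) by 646 mm tall (z), surrounded by a border 43 mm wide on all four sides. The frame is 34 mm deep and is made of two full-height vertical stiles with two horizontal rails fitted between them.


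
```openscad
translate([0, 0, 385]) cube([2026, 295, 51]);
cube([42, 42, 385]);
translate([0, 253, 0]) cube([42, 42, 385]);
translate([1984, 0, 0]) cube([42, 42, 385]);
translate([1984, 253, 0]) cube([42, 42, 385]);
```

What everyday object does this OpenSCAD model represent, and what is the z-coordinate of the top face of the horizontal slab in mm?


A bench. The seat-top height is 436 mm.

A long slab on four corner posts — a bench. The slab sits at z = 385 with thickness 51, so the top is 385 + 51 = 436 mm.


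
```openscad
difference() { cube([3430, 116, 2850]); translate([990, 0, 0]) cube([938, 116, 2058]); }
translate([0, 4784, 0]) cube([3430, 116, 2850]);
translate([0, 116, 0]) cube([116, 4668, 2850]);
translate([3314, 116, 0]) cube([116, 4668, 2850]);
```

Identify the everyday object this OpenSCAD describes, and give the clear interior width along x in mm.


A single room. The interior width is 3198 mm.

Four walls enclosing a rectangle with a door in the front wall — a room. Outside width 3430 minus two 116 mm walls gives 3198 mm.


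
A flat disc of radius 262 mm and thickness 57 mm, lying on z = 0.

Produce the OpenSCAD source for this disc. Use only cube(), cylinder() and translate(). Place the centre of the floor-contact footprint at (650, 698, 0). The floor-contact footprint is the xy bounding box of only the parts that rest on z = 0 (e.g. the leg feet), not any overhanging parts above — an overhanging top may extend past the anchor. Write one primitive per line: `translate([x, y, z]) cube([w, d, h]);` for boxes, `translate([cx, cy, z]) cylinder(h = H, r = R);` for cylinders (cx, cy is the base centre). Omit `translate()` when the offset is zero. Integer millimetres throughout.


translate([650, 698, 0]) cylinder(h = 57, r = 262);


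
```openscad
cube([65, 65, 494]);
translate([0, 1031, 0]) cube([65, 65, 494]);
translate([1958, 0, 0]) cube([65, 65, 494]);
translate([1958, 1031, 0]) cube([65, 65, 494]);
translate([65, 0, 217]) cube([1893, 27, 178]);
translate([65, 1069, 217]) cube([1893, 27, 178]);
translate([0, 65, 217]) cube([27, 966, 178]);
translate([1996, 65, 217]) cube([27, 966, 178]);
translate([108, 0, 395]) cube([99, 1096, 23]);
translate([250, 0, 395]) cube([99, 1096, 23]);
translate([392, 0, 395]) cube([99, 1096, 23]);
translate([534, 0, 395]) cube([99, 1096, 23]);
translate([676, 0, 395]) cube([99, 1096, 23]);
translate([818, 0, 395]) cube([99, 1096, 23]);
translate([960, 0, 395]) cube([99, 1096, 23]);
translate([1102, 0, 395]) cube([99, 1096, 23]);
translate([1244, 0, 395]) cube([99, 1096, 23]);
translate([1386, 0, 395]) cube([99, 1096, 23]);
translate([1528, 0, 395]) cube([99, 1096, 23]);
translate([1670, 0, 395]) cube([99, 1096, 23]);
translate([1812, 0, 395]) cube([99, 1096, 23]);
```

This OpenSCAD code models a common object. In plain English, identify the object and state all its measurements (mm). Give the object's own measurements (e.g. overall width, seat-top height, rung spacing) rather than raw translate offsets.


A bed frame 2023 mm long (x) by 1096 mm wide (y). Four 65×65 mm corner posts, 494 mm tall, at the corners of the footprint. Four rails of 27 mm thickness and 178 mm height run between adjacent posts with their undersides at z = 217 mm, their outer faces flush with the outside of the frame (the two x-running rails run between the posts' inner faces; the two y-running rails run between the posts' inner faces). 13 slats, each 99 mm wide (x) and 23 mm thick, lie across the top of the two x-running rails, running the full 1096 mm width of the frame in y; along x they sit between the end posts with a 43 mm gap after the −x posts and between neighbouring slats, leaving 47 mm before the +x posts.


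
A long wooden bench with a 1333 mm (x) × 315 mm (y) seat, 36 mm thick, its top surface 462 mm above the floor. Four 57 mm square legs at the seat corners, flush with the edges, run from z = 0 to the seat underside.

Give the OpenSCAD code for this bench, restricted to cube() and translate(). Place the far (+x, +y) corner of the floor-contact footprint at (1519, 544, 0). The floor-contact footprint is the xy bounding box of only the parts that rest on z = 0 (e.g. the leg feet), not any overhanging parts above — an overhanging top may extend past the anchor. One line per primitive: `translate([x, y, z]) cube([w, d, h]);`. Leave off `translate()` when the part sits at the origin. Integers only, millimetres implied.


translate([186, 229, 426]) cube([1333, 315, 36]);
translate([186, 229, 0]) cube([57, 57, 426]);
translate([186, 487, 0]) cube([57, 57, 426]);
translate([1462, 229, 0]) cube([57, 57, 426]);
translate([1462, 487, 0]) cube([57, 57, 426]);


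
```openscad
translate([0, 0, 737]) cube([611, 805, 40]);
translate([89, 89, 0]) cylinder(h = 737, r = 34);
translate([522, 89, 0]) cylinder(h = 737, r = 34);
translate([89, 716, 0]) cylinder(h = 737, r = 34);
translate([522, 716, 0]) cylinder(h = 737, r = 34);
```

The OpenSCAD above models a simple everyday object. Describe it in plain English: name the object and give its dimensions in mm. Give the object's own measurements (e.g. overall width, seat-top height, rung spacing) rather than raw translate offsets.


A rectangular dining table. The top is 611×805×40 mm with its upper surface at z = 777 mm. It stands on four round legs of 68 mm diameter, each leg's bounding box inset 55 mm from the nearest pair of top edges, running from the floor to the underside of the top.


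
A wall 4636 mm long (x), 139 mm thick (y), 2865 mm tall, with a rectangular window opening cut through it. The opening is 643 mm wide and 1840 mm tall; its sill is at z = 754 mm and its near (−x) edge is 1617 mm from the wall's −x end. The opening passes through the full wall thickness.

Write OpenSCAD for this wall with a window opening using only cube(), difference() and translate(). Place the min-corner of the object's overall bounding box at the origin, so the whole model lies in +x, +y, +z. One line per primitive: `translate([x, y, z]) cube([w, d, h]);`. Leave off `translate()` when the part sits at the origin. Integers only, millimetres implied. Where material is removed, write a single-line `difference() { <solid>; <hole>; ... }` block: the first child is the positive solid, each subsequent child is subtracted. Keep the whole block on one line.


difference() { cube([4636, 139, 2865]); translate([1617, 0, 754]) cube([643, 139, 1840]); }


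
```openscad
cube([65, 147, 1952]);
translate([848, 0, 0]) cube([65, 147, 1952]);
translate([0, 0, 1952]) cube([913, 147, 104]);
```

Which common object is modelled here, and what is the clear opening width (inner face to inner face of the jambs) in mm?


A door frame. The clear opening width is 783 mm.

Two 1952 mm tall posts with a header on top — a door frame. The left jamb is 65 mm wide at x = 0; the right jamb starts at x = 848. The clear opening is 848 − 65 = 783 mm.


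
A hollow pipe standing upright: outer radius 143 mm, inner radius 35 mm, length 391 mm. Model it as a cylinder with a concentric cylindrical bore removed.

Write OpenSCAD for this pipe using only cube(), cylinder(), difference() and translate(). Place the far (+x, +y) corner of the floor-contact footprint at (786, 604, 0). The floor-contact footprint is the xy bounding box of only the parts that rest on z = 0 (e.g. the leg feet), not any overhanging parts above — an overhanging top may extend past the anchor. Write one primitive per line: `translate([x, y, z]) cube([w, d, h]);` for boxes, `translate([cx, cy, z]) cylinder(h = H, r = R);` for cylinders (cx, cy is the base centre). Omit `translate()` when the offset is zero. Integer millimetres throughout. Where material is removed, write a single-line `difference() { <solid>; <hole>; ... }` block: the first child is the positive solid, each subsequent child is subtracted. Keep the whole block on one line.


difference() { translate([643, 461, 0]) cylinder(h = 391, r = 143); translate([643, 461, 0]) cylinder(h = 391, r = 35); }


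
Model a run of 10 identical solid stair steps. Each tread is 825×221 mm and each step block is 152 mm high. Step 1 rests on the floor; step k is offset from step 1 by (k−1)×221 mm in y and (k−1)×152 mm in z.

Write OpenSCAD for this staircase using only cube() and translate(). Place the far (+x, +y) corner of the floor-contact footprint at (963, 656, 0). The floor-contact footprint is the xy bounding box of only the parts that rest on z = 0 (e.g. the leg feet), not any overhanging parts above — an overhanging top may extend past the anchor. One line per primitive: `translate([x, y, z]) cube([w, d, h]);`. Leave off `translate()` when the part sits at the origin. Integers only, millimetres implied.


translate([138, 435, 0]) cube([825, 221, 152]);
translate([138, 656, 152]) cube([825, 221, 152]);
translate([138, 877, 304]) cube([825, 221, 152]);
translate([138, 1098, 456]) cube([825, 221, 152]);
translate([138, 1319, 608]) cube([825, 221, 152]);
translate([138, 1540, 760]) cube([825, 221, 152]);
translate([138, 1761, 912]) cube([825, 221, 152]);
translate([138, 1982, 1064]) cube([825, 221, 152]);
translate([138, 2203, 1216]) cube([825, 221, 152]);
translate([138, 2424, 1368]) cube([825, 221, 152]);


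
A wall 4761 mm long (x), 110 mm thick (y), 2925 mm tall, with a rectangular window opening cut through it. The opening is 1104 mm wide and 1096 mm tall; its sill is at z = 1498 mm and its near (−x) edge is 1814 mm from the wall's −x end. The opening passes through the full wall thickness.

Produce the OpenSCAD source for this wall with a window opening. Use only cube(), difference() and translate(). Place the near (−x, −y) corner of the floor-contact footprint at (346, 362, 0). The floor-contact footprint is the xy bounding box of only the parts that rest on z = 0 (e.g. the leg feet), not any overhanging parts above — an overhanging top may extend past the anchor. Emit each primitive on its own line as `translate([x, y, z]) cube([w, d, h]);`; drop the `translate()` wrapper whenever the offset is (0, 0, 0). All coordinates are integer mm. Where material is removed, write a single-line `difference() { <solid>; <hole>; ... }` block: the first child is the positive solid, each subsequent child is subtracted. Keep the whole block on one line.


difference() { translate([346, 362, 0]) cube([4761, 110, 2925]); translate([2160, 362, 1498]) cube([1104, 110, 1096]); }


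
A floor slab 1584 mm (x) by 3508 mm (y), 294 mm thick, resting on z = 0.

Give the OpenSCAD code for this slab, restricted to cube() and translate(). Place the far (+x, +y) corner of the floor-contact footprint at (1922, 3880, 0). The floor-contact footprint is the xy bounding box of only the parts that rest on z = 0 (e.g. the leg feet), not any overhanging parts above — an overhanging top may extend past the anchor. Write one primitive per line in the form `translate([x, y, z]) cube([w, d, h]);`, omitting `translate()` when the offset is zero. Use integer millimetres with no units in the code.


translate([338, 372, 0]) cube([1584, 3508, 294]);


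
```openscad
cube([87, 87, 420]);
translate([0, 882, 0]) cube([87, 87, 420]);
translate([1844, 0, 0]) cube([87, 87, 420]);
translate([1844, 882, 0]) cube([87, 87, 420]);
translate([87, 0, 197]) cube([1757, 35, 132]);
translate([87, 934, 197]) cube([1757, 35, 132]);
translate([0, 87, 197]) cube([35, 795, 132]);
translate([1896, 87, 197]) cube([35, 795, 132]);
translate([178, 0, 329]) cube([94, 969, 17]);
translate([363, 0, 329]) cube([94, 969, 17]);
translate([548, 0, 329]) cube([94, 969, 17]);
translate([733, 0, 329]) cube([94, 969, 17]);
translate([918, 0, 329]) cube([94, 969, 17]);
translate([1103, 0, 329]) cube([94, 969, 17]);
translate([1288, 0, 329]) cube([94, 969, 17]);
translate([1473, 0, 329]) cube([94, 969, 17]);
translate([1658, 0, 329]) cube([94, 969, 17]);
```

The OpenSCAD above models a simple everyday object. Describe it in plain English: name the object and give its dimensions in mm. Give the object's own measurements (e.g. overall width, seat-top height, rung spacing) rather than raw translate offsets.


A bed frame 1931 mm long (x) by 969 mm wide (y). Four 87×87 mm corner posts, 420 mm tall, at the corners of the footprint. Four rails of 35 mm thickness and 132 mm height run between adjacent posts with their undersides at z = 197 mm, their outer faces flush with the outside of the frame (the two x-running rails run between the posts' inner faces; the two y-running rails run between the posts' inner faces). 9 slats, each 94 mm wide (x) and 17 mm thick, lie across the top of the two x-running rails, running the full 969 mm width of the frame in y; along x they sit between the end posts with a 91 mm gap after the −x posts and between neighbouring slats, leaving 92 mm before the +x posts.


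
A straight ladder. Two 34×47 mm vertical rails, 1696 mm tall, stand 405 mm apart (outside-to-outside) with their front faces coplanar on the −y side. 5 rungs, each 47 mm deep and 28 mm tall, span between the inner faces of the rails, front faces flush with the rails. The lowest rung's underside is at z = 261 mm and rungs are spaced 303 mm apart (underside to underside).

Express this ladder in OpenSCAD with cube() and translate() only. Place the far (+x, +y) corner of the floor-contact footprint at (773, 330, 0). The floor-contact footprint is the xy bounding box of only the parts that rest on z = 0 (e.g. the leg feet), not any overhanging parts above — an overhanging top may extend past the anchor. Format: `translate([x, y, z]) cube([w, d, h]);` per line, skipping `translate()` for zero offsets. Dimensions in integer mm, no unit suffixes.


translate([368, 283, 0]) cube([34, 47, 1696]);
translate([739, 283, 0]) cube([34, 47, 1696]);
translate([402, 283, 261]) cube([337, 47, 28]);
translate([402, 283, 564]) cube([337, 47, 28]);
translate([402, 283, 867]) cube([337, 47, 28]);
translate([402, 283, 1170]) cube([337, 47, 28]);
translate([402, 283, 1473]) cube([337, 47, 28]);


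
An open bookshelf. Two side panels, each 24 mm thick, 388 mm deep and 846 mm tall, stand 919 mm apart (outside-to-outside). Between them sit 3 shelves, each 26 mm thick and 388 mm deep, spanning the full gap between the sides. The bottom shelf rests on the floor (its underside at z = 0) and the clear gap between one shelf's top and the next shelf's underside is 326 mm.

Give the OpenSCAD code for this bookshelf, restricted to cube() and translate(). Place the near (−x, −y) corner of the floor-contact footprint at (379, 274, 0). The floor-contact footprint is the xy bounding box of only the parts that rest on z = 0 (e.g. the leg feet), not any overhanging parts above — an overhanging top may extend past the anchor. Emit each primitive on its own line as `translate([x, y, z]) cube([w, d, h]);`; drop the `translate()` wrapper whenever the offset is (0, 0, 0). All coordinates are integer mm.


translate([379, 274, 0]) cube([24, 388, 846]);
translate([1274, 274, 0]) cube([24, 388, 846]);
translate([403, 274, 0]) cube([871, 388, 26]);
translate([403, 274, 352]) cube([871, 388, 26]);
translate([403, 274, 704]) cube([871, 388, 26]);


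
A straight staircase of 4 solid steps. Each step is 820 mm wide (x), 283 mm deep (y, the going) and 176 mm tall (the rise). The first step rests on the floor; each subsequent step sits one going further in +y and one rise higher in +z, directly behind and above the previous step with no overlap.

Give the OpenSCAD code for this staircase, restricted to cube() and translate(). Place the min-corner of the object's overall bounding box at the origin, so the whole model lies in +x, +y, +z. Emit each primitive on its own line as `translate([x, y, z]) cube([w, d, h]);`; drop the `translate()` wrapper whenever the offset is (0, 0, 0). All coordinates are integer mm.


cube([820, 283, 176]);
translate([0, 283, 176]) cube([820, 283, 176]);
translate([0, 566, 352]) cube([820, 283, 176]);
translate([0, 849, 528]) cube([820, 283, 176]);


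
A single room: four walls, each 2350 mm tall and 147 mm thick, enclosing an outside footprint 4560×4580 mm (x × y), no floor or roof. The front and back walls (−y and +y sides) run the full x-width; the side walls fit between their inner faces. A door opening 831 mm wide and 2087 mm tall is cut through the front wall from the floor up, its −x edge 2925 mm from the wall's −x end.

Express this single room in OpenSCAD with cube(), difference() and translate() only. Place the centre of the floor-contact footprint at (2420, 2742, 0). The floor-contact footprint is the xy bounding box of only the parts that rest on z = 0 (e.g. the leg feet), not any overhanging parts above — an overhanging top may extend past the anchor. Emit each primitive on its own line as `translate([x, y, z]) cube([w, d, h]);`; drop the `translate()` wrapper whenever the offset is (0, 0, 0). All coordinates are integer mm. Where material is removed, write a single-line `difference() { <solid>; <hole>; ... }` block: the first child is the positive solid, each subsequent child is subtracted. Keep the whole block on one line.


difference() { translate([140, 452, 0]) cube([4560, 147, 2350]); translate([3065, 452, 0]) cube([831, 147, 2087]); }
translate([140, 4885, 0]) cube([4560, 147, 2350]);
translate([140, 599, 0]) cube([147, 4286, 2350]);
translate([4553, 599, 0]) cube([147, 4286, 2350]);


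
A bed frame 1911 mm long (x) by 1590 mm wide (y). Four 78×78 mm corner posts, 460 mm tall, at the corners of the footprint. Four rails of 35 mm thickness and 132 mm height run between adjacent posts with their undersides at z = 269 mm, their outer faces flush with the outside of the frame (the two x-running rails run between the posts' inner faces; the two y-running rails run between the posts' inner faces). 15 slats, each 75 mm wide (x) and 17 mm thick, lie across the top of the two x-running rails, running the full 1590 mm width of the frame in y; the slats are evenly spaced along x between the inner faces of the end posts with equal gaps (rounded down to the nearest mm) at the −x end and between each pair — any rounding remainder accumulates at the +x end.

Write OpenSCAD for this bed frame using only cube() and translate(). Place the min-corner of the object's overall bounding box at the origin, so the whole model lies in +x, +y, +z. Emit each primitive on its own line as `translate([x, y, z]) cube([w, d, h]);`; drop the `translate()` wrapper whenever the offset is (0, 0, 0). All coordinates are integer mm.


cube([78, 78, 460]);
translate([0, 1512, 0]) cube([78, 78, 460]);
translate([1833, 0, 0]) cube([78, 78, 460]);
translate([1833, 1512, 0]) cube([78, 78, 460]);
translate([78, 0, 269]) cube([1755, 35, 132]);
translate([78, 1555, 269]) cube([1755, 35, 132]);
translate([0, 78, 269]) cube([35, 1434, 132]);
translate([1876, 78, 269]) cube([35, 1434, 132]);
translate([117, 0, 401]) cube([75, 1590, 17]);
translate([231, 0, 401]) cube([75, 1590, 17]);
translate([345, 0, 401]) cube([75, 1590, 17]);
translate([459, 0, 401]) cube([75, 1590, 17]);
translate([573, 0, 401]) cube([75, 1590, 17]);
translate([687, 0, 401]) cube([75, 1590, 17]);
translate([801, 0, 401]) cube([75, 1590, 17]);
translate([915, 0, 401]) cube([75, 1590, 17]);
translate([1029, 0, 401]) cube([75, 1590, 17]);
translate([1143, 0, 401]) cube([75, 1590, 17]);
translate([1257, 0, 401]) cube([75, 1590, 17]);
translate([1371, 0, 401]) cube([75, 1590, 17]);
translate([1485, 0, 401]) cube([75, 1590, 17]);
translate([1599, 0, 401]) cube([75, 1590, 17]);
translate([1713, 0, 401]) cube([75, 1590, 17]);


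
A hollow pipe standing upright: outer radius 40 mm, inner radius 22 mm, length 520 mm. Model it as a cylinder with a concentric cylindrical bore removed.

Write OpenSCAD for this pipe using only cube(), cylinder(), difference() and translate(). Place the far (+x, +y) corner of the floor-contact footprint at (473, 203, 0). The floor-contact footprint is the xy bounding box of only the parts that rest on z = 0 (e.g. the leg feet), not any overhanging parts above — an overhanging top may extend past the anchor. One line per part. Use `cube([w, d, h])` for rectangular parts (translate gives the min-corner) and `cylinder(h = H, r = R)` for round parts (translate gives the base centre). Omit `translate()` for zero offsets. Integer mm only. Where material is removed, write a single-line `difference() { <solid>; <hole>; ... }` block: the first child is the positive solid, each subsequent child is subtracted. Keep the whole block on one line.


difference() { translate([433, 163, 0]) cylinder(h = 520, r = 40); translate([433, 163, 0]) cylinder(h = 520, r = 22); }


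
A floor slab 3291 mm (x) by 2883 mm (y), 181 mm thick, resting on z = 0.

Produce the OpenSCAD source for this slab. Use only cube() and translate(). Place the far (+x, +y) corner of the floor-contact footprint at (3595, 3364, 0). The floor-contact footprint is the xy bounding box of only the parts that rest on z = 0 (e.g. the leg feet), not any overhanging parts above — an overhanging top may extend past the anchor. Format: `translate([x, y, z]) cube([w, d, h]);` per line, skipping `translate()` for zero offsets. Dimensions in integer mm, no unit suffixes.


translate([304, 481, 0]) cube([3291, 2883, 181]);


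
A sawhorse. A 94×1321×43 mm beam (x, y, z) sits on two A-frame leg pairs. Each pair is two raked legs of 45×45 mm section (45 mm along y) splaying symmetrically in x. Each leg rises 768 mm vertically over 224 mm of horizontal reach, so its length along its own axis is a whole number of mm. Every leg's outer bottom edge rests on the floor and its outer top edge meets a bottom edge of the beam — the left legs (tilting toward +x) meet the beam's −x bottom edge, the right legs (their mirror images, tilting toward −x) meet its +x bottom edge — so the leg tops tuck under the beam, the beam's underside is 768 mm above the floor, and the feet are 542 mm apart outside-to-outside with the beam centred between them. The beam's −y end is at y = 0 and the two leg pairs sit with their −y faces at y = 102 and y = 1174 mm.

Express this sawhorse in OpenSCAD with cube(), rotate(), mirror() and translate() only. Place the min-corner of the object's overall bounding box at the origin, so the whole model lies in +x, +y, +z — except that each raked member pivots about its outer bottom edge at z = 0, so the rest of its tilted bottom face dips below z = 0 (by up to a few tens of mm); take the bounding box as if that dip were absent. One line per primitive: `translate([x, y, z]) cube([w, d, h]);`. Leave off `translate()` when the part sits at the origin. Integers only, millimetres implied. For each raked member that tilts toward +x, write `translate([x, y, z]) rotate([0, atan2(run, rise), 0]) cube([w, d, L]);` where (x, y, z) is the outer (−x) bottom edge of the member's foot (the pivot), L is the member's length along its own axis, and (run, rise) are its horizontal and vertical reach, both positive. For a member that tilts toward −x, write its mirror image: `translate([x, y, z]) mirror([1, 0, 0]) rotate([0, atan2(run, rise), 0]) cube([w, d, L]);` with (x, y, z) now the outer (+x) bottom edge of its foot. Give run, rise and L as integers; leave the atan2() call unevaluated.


translate([224, 0, 768]) cube([94, 1321, 43]);
translate([0, 102, 0]) rotate([0, atan2(224, 768), 0]) cube([45, 45, 800]);
translate([542, 102, 0]) mirror([1, 0, 0]) rotate([0, atan2(224, 768), 0]) cube([45, 45, 800]);
translate([0, 1174, 0]) rotate([0, atan2(224, 768), 0]) cube([45, 45, 800]);
translate([542, 1174, 0]) mirror([1, 0, 0]) rotate([0, atan2(224, 768), 0]) cube([45, 45, 800]);


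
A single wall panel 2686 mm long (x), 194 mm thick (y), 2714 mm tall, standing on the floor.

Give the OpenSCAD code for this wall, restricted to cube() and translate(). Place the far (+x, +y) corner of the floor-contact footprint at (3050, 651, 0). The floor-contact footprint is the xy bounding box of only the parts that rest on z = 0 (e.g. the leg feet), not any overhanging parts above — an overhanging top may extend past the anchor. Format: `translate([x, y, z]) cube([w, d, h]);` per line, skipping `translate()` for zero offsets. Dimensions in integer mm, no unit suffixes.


translate([364, 457, 0]) cube([2686, 194, 2714]);


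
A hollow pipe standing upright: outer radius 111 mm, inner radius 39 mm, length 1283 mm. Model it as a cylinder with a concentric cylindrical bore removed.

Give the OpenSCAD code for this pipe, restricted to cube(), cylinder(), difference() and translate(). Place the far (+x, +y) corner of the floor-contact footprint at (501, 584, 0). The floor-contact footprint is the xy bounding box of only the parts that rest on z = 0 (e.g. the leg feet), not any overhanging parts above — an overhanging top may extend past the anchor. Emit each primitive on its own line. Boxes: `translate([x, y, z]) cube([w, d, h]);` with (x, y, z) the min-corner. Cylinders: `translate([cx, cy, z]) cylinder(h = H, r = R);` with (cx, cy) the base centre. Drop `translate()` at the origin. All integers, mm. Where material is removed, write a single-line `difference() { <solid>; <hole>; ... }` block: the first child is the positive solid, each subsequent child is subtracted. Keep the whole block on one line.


difference() { translate([390, 473, 0]) cylinder(h = 1283, r = 111); translate([390, 473, 0]) cylinder(h = 1283, r = 39); }


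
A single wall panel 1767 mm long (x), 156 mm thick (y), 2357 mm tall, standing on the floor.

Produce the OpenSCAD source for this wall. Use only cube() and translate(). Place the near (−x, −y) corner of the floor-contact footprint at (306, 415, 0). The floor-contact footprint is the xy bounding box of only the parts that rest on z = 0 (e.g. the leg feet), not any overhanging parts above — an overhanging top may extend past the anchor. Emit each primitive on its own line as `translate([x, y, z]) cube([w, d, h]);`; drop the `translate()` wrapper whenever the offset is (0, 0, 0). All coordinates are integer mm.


translate([306, 415, 0]) cube([1767, 156, 2357]);


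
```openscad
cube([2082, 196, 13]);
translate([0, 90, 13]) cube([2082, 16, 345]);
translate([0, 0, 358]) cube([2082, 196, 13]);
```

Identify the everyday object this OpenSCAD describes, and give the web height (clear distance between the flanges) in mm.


An I-beam. The web height is 345 mm.

Two wide flanges with a thin centred web — an I-beam. Overall 371 mm minus two 13 mm flanges gives a web of 371 − 2·13 = 345 mm.


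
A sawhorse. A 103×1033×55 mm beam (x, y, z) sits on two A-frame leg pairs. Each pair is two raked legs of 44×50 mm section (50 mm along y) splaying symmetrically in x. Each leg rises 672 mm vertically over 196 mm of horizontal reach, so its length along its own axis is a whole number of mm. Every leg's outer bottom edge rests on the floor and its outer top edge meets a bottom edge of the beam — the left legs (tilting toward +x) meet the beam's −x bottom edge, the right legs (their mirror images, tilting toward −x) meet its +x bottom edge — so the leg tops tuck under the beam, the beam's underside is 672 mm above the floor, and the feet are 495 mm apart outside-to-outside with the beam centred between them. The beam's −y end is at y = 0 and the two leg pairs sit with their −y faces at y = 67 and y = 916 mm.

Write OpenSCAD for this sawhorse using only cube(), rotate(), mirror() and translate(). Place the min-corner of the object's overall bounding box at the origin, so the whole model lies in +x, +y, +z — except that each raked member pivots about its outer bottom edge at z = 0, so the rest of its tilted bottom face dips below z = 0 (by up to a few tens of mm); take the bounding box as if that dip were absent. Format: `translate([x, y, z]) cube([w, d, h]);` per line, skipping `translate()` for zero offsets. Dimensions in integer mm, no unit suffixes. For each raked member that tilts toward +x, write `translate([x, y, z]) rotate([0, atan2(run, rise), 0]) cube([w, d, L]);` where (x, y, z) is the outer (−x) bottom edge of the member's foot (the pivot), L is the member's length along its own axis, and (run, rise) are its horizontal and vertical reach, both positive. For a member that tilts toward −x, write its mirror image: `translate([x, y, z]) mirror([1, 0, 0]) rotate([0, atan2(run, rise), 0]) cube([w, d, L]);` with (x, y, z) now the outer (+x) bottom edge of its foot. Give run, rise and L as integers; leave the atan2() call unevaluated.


translate([196, 0, 672]) cube([103, 1033, 55]);
translate([0, 67, 0]) rotate([0, atan2(196, 672), 0]) cube([44, 50, 700]);
translate([495, 67, 0]) mirror([1, 0, 0]) rotate([0, atan2(196, 672), 0]) cube([44, 50, 700]);
translate([0, 916, 0]) rotate([0, atan2(196, 672), 0]) cube([44, 50, 700]);
translate([495, 916, 0]) mirror([1, 0, 0]) rotate([0, atan2(196, 672), 0]) cube([44, 50, 700]);


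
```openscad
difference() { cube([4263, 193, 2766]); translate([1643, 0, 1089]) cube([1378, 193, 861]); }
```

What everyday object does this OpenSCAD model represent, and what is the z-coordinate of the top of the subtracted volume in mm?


A wall with a window opening. The window head height is 1950 mm.

A wall with a rectangular opening subtracted — a window. Sill at z = 1089, opening 861 mm tall, so the head is at 1089 + 861 = 1950 mm.


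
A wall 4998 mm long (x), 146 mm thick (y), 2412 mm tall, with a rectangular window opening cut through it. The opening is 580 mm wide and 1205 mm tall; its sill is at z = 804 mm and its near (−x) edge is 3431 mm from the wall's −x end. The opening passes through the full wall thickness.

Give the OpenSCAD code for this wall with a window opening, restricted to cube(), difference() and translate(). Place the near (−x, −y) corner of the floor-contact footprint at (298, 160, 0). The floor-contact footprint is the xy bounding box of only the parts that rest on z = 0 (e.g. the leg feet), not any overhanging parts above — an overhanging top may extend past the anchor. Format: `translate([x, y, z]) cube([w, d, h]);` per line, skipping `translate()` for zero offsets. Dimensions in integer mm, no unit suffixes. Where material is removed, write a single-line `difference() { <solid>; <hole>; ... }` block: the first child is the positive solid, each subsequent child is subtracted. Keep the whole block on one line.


difference() { translate([298, 160, 0]) cube([4998, 146, 2412]); translate([3729, 160, 804]) cube([580, 146, 1205]); }


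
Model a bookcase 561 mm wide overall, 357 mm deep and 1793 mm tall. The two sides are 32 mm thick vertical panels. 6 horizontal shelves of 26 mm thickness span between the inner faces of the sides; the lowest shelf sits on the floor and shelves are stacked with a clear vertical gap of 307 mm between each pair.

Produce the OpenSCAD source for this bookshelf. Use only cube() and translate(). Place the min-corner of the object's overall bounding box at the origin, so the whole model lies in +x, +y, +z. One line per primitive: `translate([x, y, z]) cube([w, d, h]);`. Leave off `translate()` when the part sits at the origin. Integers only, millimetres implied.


cube([32, 357, 1793]);
translate([529, 0, 0]) cube([32, 357, 1793]);
translate([32, 0, 0]) cube([497, 357, 26]);
translate([32, 0, 333]) cube([497, 357, 26]);
translate([32, 0, 666]) cube([497, 357, 26]);
translate([32, 0, 999]) cube([497, 357, 26]);
translate([32, 0, 1332]) cube([497, 357, 26]);
translate([32, 0, 1665]) cube([497, 357, 26]);


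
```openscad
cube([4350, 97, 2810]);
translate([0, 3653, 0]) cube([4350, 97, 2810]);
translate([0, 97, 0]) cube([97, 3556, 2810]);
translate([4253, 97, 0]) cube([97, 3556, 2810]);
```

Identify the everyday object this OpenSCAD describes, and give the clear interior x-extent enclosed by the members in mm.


A house (or room) frame. The interior width is 4156 mm.

Four 2810 mm walls enclosing a rectangle with no floor or roof — a room or house frame. Outside width is 4350 mm and wall thickness is 97 mm, so the interior width is 4350 − 2 × 97 = 4156 mm.


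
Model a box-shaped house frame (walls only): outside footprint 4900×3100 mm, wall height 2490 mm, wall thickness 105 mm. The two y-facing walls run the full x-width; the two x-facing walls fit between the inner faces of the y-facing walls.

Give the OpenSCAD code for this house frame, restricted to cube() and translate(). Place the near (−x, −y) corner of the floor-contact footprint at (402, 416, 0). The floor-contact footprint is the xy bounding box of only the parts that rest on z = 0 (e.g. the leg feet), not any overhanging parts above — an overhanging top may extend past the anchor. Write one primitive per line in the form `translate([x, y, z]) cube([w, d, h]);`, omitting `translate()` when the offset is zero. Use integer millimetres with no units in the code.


translate([402, 416, 0]) cube([4900, 105, 2490]);
translate([402, 3411, 0]) cube([4900, 105, 2490]);
translate([402, 521, 0]) cube([105, 2890, 2490]);
translate([5197, 521, 0]) cube([105, 2890, 2490]);


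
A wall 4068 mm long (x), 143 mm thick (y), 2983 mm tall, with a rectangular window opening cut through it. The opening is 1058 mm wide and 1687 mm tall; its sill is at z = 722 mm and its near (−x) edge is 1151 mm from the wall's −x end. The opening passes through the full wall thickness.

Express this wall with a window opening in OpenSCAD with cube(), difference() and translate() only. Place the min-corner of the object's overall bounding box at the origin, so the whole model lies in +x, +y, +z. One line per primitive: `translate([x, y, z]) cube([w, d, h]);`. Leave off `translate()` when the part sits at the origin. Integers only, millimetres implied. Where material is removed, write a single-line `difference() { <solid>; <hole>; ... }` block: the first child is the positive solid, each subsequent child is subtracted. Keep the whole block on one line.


difference() { cube([4068, 143, 2983]); translate([1151, 0, 722]) cube([1058, 143, 1687]); }


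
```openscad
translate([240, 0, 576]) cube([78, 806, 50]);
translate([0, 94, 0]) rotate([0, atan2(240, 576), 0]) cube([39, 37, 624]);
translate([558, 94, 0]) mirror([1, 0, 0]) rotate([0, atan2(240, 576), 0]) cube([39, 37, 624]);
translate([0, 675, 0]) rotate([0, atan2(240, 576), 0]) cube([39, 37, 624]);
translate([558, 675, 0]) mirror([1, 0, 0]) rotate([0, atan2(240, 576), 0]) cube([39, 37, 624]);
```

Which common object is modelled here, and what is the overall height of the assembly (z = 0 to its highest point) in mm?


A sawhorse. The overall height is 626 mm.

A beam across two mirrored pairs of raked legs — a sawhorse. The beam's underside is at z = 576 (matching the legs' vertical rise in atan2(240, 576)) and the beam is 50 mm tall, so its top is at 576 + 50 = 626 mm. The raked legs top out at the beam's underside, so that is the highest point.


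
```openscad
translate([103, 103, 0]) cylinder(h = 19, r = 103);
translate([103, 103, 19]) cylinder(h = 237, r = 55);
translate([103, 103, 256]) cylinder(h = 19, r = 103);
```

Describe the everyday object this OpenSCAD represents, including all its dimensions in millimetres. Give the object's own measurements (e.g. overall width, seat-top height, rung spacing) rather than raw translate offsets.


A spool: two coaxial disc flanges of radius 103 mm and thickness 19 mm, joined by a core cylinder of radius 55 mm and height 237 mm. The lower flange rests on z = 0 and the three cylinders share a vertical axis.


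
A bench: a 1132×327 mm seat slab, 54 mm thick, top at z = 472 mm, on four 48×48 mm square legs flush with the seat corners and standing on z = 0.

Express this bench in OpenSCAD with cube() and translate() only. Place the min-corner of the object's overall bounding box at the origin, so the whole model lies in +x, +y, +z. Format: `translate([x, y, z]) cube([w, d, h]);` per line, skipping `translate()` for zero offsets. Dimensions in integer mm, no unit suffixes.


// leg_h = 472 − 54 = 418
translate([0, 0, 418]) cube([1132, 327, 54]);
cube([48, 48, 418]);
translate([0, 279, 0]) cube([48, 48, 418]);
translate([1084, 0, 0]) cube([48, 48, 418]);
translate([1084, 279, 0]) cube([48, 48, 418]);


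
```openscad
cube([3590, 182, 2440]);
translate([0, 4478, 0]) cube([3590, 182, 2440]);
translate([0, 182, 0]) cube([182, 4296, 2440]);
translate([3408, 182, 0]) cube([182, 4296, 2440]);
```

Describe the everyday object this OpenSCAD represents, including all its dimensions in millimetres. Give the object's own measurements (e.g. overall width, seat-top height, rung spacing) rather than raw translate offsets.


The wall frame of a small rectangular building: four walls, each 2440 mm tall and 182 mm thick, enclosing a footprint 3590 mm (x) by 4660 mm (y) outside-to-outside, with no floor or roof. The front and back walls (the −y and +y sides) span the full width; the two side walls fit between them.


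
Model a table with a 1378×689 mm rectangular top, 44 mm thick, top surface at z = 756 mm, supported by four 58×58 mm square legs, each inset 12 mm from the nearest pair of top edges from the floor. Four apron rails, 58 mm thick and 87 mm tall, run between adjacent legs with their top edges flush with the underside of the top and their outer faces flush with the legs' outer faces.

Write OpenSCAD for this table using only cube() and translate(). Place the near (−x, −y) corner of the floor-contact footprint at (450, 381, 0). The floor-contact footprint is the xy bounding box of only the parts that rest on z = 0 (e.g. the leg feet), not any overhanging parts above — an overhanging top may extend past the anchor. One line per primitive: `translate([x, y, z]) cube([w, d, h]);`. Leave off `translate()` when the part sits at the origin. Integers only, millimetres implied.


// leg_h = 756 - 44 = 712
// apron z = 712 - 87 = 625
translate([438, 369, 712]) cube([1378, 689, 44]);
translate([450, 381, 0]) cube([58, 58, 712]);
translate([1746, 381, 0]) cube([58, 58, 712]);
translate([450, 988, 0]) cube([58, 58, 712]);
translate([1746, 988, 0]) cube([58, 58, 712]);
translate([508, 381, 625]) cube([1238, 58, 87]);
translate([508, 988, 625]) cube([1238, 58, 87]);
translate([450, 439, 625]) cube([58, 549, 87]);
translate([1746, 439, 625]) cube([58, 549, 87]);
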